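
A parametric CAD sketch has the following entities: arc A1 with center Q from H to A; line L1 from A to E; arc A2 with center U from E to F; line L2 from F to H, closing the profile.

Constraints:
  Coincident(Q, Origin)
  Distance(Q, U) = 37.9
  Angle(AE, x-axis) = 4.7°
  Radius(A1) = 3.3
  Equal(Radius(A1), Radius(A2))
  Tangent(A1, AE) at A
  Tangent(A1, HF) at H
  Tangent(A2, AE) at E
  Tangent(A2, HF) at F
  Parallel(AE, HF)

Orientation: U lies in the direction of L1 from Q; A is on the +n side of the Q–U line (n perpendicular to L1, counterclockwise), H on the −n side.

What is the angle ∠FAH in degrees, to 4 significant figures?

80.12°

The slot axis is L1's direction at 4.7°, so u = (cos 4.7°, sin 4.7°) = (0.9966, 0.08194) and n = (−sin 4.7°, cos 4.7°) = (-0.08194, 0.9966). Q is at the origin and U lies 37.9 along u from Q, so U = 37.9·u = (37.77, 3.105). Tangency of A1 to both parallel lines with radius 3.3 puts A and H at Q ± 3.3·n: A = (-0.2704, 3.289), H = (0.2704, -3.289). Equal radii place E and F the same way about U: E = U + 3.3·n = (37.50, 6.394), F = U − 3.3·n = (38.04, -0.1834). Then cos ∠FAH = AF·AH / (|AF||AH|), giving 80.12°.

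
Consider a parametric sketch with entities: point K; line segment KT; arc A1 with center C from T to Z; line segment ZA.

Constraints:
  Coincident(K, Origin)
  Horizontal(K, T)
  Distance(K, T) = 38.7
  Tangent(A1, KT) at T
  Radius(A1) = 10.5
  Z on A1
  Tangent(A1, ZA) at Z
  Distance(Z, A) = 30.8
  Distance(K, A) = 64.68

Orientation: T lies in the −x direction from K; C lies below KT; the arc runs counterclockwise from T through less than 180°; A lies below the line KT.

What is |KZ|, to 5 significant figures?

50.247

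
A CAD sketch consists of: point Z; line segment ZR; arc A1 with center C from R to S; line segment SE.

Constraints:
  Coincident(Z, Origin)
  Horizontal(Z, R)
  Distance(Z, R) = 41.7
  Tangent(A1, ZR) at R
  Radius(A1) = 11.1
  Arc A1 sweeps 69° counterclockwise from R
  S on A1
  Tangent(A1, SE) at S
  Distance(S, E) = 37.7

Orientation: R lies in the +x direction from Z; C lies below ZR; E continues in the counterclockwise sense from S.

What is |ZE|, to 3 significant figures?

45.9

On A1, R sits at bearing 90° from C; a 69° counterclockwise sweep puts S at bearing 159°, so S = C + 11.1·(cos 159°, sin 159°) = (31.3, -7.12). Since A1 is tangent to SE there, CS ⟂ SE, so SE runs along (−sin 159°, cos 159°); with |SE| = 37.7, E = (17.8, -42.3). Then |ZE| = |E − Z| = 45.9.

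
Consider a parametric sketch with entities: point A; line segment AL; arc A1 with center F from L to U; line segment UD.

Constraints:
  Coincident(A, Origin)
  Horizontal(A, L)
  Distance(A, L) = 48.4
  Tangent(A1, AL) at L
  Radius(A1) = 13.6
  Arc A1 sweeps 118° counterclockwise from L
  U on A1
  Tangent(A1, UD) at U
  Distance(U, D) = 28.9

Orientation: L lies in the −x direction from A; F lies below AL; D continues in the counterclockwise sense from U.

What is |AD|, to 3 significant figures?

65.3

A is at the origin; A and L share the same y with |AL| = 48.4 and L on the −x side, so L = (-48.4, 0.00). Since A1 is tangent to AL there, FL ⟂ AL, so F = L + (0, -13.6) = (-48.4, -13.6). On A1, L sits at bearing 90° from F; a 118° counterclockwise sweep puts U at bearing 208°, so U = F + 13.6·(cos 208°, sin 208°) = (-60.4, -20.0). Since A1 is tangent to UD there, FU ⟂ UD, so UD runs along (−sin 208°, cos 208°); with |UD| = 28.9, D = (-46.8, -45.5). Then |AD| = |D − A| = 65.3.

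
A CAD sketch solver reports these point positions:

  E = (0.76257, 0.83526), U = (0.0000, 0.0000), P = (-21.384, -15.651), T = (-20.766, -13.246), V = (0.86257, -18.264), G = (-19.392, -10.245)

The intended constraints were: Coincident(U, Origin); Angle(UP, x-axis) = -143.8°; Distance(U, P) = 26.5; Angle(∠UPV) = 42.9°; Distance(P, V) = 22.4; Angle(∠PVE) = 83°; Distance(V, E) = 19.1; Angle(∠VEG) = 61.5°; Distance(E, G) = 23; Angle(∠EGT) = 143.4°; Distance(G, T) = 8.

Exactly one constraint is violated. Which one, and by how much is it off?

Distance(G, T) = 8 — off by 4.70.

U = (0.00, 0.00) ✓; UP at -143.8° ✓; |UP| = 26.50 ✓; ∠UPV = 42.90° ✓; |PV| = 22.40 ✓; ∠PVE = 83.00° ✓; |VE| = 19.10 ✓; ∠VEG = 61.50° ✓; |EG| = 23.00 ✓; ∠EGT = 143.4° ✓; |GT| = 3.301 ✗.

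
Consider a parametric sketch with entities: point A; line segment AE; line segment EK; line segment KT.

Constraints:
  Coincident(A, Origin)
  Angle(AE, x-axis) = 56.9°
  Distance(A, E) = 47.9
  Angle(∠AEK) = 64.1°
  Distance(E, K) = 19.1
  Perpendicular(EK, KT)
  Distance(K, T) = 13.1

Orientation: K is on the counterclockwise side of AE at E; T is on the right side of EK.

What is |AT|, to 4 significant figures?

56.22

∠AEK = 64.1°, so EK runs at 56.9° + (180° − 64.1°) = 172.8° from the x-axis; with |EK| = 19.1, K = E + 19.1·(cos 172.8°, sin 172.8°) = (7.209, 42.52). EK ⟂ KT; with |KT| = 13.1 on the right of EK, T = K + 13.1·(0.1253, 0.9921) = (8.851, 55.52). Then |AT| = |T − A| = 56.22.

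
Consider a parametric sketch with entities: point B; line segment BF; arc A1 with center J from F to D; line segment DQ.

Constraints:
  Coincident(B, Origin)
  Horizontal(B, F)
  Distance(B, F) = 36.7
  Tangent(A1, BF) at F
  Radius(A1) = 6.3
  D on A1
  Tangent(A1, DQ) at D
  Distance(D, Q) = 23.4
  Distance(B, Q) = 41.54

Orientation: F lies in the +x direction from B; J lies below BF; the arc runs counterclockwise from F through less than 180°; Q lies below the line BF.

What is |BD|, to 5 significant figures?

30.996

B is at the origin; BF is horizontal with |BF| = 36.7 and F on the +x side, so F = (36.700, 0.0000). Tangency of A1 to BF means the radius JF is perpendicular to BF, so J = F + (0, -6.3) = (36.700, -6.3000). Since JD ⟂ DQ (tangency), |JQ| = √(6.3² + 23.4²) = 24.233 regardless of where D sits on A1. So Q lies on both circle(B, 41.54) and circle(J, 24.233); the below-BF intersection is Q = (29.354, -29.393). D is the foot of the tangent from Q: D = (30.406, -6.0165).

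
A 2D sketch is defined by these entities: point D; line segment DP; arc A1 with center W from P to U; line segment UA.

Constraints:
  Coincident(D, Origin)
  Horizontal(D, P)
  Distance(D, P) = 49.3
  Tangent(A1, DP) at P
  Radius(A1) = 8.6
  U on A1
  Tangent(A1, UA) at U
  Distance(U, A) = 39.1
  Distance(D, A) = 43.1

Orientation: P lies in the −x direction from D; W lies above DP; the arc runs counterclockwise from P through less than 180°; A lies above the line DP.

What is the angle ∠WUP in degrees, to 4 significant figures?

60.82°

D is at the origin; D and P share the same y with |DP| = 49.3 and P on the −x side, so P = (-49.30, 0.000). The tangent condition forces WP to be normal to DP, so W = P + (0, 8.6) = (-49.30, 8.600). Since WU ⟂ UA (tangency), |WA| = √(8.6² + 39.1²) = 40.03 regardless of where U sits on A1. So A lies on both circle(D, 43.1) and circle(W, 40.03); the above-DP intersection is A = (-21.46, 37.37). U is the foot of the tangent from A: U = (-41.98, 4.088).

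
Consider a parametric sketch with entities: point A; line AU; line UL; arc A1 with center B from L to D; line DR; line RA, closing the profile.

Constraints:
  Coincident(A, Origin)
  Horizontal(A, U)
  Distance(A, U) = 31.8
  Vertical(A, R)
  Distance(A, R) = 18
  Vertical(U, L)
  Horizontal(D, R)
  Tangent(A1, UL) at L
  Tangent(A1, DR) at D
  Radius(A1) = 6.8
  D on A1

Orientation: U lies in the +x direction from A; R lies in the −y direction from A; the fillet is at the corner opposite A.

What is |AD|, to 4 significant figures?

30.81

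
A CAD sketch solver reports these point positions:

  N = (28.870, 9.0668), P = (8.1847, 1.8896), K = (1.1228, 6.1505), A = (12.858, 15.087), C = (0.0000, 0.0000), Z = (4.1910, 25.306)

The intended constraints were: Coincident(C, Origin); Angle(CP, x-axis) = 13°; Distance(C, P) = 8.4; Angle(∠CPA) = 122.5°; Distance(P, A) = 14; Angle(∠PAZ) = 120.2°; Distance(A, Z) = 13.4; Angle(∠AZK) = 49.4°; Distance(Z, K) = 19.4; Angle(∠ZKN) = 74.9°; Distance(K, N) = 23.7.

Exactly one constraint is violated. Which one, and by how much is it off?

Distance(K, N) = 23.7 — off by 4.20.

C = (0.00, 0.00) ✓; CP at 13.00° ✓; |CP| = 8.400 ✓; ∠CPA = 122.5° ✓; |PA| = 14.00 ✓; ∠PAZ = 120.2° ✓; |AZ| = 13.40 ✓; ∠AZK = 49.40° ✓; |ZK| = 19.40 ✓; ∠ZKN = 74.90° ✓; |KN| = 27.90 ✗.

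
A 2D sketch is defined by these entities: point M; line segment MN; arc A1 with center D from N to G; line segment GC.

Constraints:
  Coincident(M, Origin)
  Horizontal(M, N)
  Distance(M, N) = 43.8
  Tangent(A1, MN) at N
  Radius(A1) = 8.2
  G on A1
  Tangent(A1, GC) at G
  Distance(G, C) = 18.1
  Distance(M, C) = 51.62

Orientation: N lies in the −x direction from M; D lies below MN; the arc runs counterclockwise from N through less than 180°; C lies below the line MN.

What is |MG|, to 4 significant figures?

52.52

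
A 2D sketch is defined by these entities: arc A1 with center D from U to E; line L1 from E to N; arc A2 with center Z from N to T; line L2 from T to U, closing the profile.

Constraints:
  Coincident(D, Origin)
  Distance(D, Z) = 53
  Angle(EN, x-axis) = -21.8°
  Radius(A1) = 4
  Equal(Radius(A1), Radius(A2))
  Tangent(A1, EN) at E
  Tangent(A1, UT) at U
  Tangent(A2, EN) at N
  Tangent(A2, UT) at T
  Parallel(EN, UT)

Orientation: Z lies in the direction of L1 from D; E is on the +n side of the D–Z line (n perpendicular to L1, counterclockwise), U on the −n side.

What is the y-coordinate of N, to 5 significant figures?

-15.969

The slot axis is L1's direction at -21.8°, so u = (cos -21.8°, sin -21.8°) = (0.92849, -0.37137) and n = (−sin -21.8°, cos -21.8°) = (0.37137, 0.92849). D is at the origin and Z lies 53.0 along u from D, so Z = 53.0·u = (49.210, -19.682). Tangency of A1 to both parallel lines with radius 4.0 puts E and U at D ± 4.0·n: E = (1.4855, 3.7139), U = (-1.4855, -3.7139). Equal radii place N and T the same way about Z: N = Z + 4.0·n = (50.695, -15.969), T = Z − 4.0·n = (47.724, -23.396). So N.y = -15.969.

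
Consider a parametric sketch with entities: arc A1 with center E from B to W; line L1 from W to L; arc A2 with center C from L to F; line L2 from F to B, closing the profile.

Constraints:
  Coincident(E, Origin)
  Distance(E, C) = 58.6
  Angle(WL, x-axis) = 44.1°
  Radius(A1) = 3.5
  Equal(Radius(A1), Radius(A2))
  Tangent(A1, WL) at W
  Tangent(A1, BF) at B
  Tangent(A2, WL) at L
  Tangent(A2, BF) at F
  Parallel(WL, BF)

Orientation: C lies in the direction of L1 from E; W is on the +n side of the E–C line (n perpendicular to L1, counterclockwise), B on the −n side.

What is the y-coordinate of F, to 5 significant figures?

38.267

The slot axis is L1's direction at 44.1°, so u = (cos 44.1°, sin 44.1°) = (0.71813, 0.69591) and n = (−sin 44.1°, cos 44.1°) = (-0.69591, 0.71813). E is at the origin and C lies 58.6 along u from E, so C = 58.6·u = (42.082, 40.780). Tangency of A1 to both parallel lines with radius 3.5 puts W and B at E ± 3.5·n: W = (-2.4357, 2.5134), B = (2.4357, -2.5134). Equal radii place L and F the same way about C: L = C + 3.5·n = (39.647, 43.294), F = C − 3.5·n = (44.518, 38.267). So F.y = 38.267.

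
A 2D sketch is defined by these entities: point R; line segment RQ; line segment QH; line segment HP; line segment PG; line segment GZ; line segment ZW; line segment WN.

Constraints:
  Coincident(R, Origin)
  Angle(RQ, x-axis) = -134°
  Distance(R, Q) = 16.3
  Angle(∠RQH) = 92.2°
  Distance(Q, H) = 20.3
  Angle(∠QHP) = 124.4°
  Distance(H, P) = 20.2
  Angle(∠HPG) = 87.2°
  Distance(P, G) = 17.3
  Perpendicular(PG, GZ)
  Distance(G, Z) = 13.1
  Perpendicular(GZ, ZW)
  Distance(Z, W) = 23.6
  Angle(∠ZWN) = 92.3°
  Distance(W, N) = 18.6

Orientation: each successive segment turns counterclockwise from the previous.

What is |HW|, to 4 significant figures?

10.16

R is at the origin; RQ runs at -134.0° with length 16.3, so Q = (-11.32, -11.73). ∠RQH = 92.2° gives QH at -46.20° from the x-axis; with |QH| = 20.3, H = (2.728, -26.38). ∠QHP = 124.4° gives HP at 9.400° from the x-axis; with |HP| = 20.2, P = (22.66, -23.08). ∠HPG = 87.2° gives PG at 102.2° from the x-axis; with |PG| = 17.3, G = (19.00, -6.168). The perpendicularity gives GZ at right angles to PG, so GZ runs at -167.8°; with |GZ| = 13.1, Z = (6.196, -8.937). GZ ⟂ ZW, so ZW runs at -77.80°; with |ZW| = 23.6, W = (11.18, -32.00). Then |HW| = |W − H| = 10.16.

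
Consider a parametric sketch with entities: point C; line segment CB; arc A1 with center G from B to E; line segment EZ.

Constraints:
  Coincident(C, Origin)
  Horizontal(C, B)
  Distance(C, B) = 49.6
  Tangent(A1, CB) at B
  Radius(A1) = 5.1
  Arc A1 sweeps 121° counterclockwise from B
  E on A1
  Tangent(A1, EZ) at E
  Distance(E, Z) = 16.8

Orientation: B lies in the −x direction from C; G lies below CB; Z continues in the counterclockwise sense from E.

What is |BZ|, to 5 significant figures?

22.537

C is at the origin; CB is horizontal with |CB| = 49.6 and B on the −x side, so B = (-49.600, 0.0000). Tangency of A1 to CB means the radius GB is perpendicular to CB, so G = B + (0, -5.1) = (-49.600, -5.1000). On A1, B sits at bearing 90° from G; a 121° counterclockwise sweep puts E at bearing 211°, so E = G + 5.1·(cos 211°, sin 211°) = (-53.972, -7.7267). Tangency of A1 to EZ means the radius GE is perpendicular to EZ, so EZ runs along (−sin 211°, cos 211°); with |EZ| = 16.8, Z = (-45.319, -22.127). Then |BZ| = |Z − B| = 22.537.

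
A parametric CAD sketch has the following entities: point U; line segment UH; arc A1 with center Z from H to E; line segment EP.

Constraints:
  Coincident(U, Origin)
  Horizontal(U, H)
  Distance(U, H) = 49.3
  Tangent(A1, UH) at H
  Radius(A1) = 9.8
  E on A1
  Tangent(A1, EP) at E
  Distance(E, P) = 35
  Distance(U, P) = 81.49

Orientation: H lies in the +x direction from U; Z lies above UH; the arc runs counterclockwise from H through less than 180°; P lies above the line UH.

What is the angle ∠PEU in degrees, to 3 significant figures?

119°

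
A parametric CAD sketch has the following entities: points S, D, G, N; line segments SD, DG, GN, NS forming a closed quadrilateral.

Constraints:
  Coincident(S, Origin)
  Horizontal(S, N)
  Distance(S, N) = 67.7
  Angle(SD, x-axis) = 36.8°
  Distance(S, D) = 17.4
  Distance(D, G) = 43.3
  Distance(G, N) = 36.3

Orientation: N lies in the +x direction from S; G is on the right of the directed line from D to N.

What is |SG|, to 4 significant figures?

46.89

Checks: |DG| = 43.30 ✓; |GN| = 36.30 ✓.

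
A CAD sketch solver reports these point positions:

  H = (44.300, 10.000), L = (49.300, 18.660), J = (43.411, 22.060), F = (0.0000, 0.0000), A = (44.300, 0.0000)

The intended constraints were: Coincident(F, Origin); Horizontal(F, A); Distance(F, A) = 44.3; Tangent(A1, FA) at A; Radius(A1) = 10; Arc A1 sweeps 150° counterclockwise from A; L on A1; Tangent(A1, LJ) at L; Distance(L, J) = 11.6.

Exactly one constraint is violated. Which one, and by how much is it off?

Distance(L, J) = 11.6 — off by 4.80.

F = (0.00, 0.00) ✓; F.y = 0.00, A.y = 0.00 ✓; |FA| = 44.30 ✓; ∠(HA, AF) = 90.00° ✓; |HA| = 10.00 ✓; bearing(H→L) − bearing(H→A) = 150.0° ✓; |HL| = 10.00 ✓; ∠(HL, LJ) = 90.00° ✓; |LJ| = 6.800 ✗.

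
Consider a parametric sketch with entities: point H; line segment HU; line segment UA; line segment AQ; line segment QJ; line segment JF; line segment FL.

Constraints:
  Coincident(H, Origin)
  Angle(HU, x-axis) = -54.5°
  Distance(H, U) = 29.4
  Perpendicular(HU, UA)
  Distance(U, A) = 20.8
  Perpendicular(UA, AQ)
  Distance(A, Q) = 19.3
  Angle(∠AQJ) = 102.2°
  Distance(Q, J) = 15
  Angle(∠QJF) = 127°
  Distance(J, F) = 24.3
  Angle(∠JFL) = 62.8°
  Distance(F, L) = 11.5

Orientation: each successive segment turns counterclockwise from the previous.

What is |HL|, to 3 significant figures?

27.2

H is at the origin; HU runs at -54.5° with length 29.4, so U = (17.1, -23.9). HU is perpendicular to UA, so UA runs at 35.5°; with |UA| = 20.8, A = (34.0, -11.9). The perpendicularity gives AQ at right angles to UA, so AQ runs at 126°; with |AQ| = 19.3, Q = (22.8, 3.86). ∠AQJ = 102.2° gives QJ at -157° from the x-axis; with |QJ| = 15.0, J = (9.02, -2.08). ∠QJF = 127.0° gives JF at -104° from the x-axis; with |JF| = 24.3, F = (3.27, -25.7). ∠JFL = 62.8° gives FL at 13.5° from the x-axis; with |FL| = 11.5, L = (14.4, -23.0). Then |HL| = |L − H| = 27.2.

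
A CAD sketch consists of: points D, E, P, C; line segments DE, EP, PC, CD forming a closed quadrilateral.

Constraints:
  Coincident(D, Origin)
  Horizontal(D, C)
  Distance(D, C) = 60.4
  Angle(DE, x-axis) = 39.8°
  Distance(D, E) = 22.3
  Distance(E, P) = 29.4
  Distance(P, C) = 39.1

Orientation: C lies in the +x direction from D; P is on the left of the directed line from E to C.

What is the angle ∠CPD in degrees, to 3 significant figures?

82.1°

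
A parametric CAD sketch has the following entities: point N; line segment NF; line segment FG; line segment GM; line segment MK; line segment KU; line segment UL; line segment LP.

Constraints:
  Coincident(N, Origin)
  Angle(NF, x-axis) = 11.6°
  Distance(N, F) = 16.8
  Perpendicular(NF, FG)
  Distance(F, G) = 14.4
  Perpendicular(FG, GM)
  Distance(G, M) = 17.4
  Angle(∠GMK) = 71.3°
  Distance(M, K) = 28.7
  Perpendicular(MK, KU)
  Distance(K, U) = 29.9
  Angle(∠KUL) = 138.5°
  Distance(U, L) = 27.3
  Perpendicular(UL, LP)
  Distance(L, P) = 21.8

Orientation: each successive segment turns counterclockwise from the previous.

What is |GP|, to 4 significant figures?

22.47

N is at the origin; NF runs at 11.6° with length 16.8, so F = (16.46, 3.378). NF ⟂ FG, so FG runs at 101.6°; with |FG| = 14.4, G = (13.56, 17.48). FG is perpendicular to GM, so GM runs at -168.4°; with |GM| = 17.4, M = (-3.483, 13.99). ∠GMK = 71.3° gives MK at -59.70° from the x-axis; with |MK| = 28.7, K = (11.00, -10.79). MK ⟂ KU, so KU runs at 30.30°; with |KU| = 29.9, U = (36.81, 4.291). ∠KUL = 138.5° gives UL at 71.80° from the x-axis; with |UL| = 27.3, L = (45.34, 30.23). UL ⟂ LP, so LP runs at 161.8°; with |LP| = 21.8, P = (24.63, 37.03). Then |GP| = |P − G| = 22.47.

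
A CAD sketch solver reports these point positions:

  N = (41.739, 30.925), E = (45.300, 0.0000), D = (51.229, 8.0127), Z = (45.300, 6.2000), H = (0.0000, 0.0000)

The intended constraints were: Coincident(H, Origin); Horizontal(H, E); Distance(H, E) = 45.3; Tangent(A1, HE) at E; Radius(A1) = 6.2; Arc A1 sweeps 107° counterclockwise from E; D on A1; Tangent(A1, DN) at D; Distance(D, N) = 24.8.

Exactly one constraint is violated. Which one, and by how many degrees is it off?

Tangent(A1, DN) at D — off by 5.50°.

H = (0.00, 0.00) ✓; H.y = 0.00, E.y = 0.00 ✓; |HE| = 45.30 ✓; ∠(ZE, EH) = 90.00° ✓; |ZE| = 6.200 ✓; bearing(Z→D) − bearing(Z→E) = 107.0° ✓; |ZD| = 6.200 ✓; ∠(ZD, DN) = 84.50° ✗; |DN| = 24.80 ✓.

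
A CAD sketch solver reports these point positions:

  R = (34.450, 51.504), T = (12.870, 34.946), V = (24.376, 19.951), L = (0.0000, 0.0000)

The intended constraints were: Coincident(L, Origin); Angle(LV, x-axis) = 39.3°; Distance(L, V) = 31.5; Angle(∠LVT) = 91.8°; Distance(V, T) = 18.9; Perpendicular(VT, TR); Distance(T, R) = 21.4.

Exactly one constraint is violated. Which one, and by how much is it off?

Distance(T, R) = 21.4 — off by 5.80.

L = (0.00, 0.00) ✓; LV at 39.30° ✓; |LV| = 31.50 ✓; ∠LVT = 91.80° ✓; |VT| = 18.90 ✓; ∠(VT, TR) = 90.00° ✓; |TR| = 27.20 ✗.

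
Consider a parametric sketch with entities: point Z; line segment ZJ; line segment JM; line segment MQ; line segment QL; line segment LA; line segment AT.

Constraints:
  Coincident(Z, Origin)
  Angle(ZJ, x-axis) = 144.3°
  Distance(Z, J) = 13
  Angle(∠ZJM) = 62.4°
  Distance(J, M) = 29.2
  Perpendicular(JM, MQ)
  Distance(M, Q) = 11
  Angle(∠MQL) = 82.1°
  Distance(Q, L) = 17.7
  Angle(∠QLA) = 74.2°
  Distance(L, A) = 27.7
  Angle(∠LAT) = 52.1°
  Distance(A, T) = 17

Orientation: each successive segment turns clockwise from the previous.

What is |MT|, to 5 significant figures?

2.4986

Z is at the origin; ZJ runs at 144.3° with length 13.0, so J = (-10.557, 7.5860). ∠ZJM = 62.4° gives JM at 26.700° from the x-axis; with |JM| = 29.2, M = (15.529, 20.706). The perpendicularity gives MQ at right angles to JM, so MQ runs at -63.300°; with |MQ| = 11.0, Q = (20.472, 10.879). ∠MQL = 82.1° gives QL at -161.20° from the x-axis; with |QL| = 17.7, L = (3.7162, 5.1750). ∠QLA = 74.2° gives LA at 93.000° from the x-axis; with |LA| = 27.7, A = (2.2665, 32.837). ∠LAT = 52.1° gives AT at -34.900° from the x-axis; with |AT| = 17.0, T = (16.209, 23.111). Then |MT| = |T − M| = 2.4986.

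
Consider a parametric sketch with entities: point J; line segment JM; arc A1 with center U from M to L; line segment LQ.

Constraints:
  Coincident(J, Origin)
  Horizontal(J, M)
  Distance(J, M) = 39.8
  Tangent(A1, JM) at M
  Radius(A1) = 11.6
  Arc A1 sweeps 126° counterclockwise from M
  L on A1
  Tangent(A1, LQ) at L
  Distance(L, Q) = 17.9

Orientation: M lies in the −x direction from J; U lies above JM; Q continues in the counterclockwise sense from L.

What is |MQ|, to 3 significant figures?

32.9

On A1, M sits at bearing -90° from U; a 126° counterclockwise sweep puts L at bearing 36°, so L = U + 11.6·(cos 36°, sin 36°) = (-30.4, 18.4). The tangent condition forces UL to be normal to LQ, so LQ runs along (−sin 36°, cos 36°); with |LQ| = 17.9, Q = (-40.9, 32.9). Then |MQ| = |Q − M| = 32.9.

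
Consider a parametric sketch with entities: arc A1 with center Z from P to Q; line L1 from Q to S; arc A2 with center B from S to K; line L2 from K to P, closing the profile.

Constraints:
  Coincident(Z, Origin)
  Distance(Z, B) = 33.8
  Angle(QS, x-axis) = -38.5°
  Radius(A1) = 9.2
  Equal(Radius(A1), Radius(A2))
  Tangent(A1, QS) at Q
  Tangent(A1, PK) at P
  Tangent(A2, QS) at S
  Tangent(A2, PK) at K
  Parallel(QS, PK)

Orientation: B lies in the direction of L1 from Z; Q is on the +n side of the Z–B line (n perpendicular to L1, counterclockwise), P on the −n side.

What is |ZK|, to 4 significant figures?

35.03

Tangency of A1 to both parallel lines with radius 9.2 puts Q and P at Z ± 9.2·n: Q = (5.727, 7.200), P = (-5.727, -7.200). Equal radii place S and K the same way about B: S = B + 9.2·n = (32.18, -13.84), K = B − 9.2·n = (20.73, -28.24). Then |ZK| = |K − Z| = 35.03.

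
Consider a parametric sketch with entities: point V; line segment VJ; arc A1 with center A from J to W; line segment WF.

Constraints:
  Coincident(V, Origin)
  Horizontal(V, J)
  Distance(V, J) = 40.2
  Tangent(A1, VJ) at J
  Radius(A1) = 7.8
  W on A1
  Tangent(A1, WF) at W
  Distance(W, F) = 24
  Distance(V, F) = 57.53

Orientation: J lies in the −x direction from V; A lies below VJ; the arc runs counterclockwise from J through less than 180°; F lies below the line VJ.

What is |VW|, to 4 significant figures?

48.63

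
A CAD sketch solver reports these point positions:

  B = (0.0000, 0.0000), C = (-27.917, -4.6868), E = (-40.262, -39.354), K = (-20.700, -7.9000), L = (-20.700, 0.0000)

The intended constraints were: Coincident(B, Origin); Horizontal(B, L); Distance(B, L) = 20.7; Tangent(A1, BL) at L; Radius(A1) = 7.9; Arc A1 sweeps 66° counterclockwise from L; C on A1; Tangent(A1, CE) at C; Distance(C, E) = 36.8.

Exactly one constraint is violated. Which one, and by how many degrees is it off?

Tangent(A1, CE) at C — off by 4.40°.

B = (0.00, 0.00) ✓; B.y = 0.00, L.y = 0.00 ✓; |BL| = 20.70 ✓; ∠(KL, LB) = 90.00° ✓; |KL| = 7.900 ✓; bearing(K→C) − bearing(K→L) = 66.00° ✓; |KC| = 7.900 ✓; ∠(KC, CE) = 85.60° ✗; |CE| = 36.80 ✓.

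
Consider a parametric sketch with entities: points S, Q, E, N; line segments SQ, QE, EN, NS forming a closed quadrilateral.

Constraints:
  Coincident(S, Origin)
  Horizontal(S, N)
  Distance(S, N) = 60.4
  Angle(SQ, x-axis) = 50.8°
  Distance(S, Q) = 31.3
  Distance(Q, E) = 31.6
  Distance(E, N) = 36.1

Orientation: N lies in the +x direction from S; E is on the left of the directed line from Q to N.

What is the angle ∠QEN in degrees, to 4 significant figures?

88.40°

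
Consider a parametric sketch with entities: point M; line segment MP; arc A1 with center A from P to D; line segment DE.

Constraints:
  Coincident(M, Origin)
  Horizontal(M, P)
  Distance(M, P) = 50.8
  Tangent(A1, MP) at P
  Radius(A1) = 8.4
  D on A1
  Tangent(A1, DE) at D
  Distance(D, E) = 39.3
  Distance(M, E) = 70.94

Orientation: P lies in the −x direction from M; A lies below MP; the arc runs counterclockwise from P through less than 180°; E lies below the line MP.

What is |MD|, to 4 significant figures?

59.89

Checks: |MP| = 50.80 ✓; |AD| = 8.400 ✓; ∠(AD, DE) = 90.00° ✓; |DE| = 39.30 ✓; |ME| = 70.94 ✓.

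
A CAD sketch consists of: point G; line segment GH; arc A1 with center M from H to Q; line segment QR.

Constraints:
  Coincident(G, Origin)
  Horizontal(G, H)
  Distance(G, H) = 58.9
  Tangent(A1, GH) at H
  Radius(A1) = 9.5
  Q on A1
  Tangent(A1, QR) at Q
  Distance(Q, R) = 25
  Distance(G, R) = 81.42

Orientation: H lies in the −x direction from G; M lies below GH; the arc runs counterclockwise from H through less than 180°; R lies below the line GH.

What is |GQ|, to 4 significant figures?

68.28

Checks: |MH| = 9.500 ✓; |MQ| = 9.500 ✓; ∠(MQ, QR) = 90.00° ✓; |QR| = 25.00 ✓; |GR| = 81.42 ✓.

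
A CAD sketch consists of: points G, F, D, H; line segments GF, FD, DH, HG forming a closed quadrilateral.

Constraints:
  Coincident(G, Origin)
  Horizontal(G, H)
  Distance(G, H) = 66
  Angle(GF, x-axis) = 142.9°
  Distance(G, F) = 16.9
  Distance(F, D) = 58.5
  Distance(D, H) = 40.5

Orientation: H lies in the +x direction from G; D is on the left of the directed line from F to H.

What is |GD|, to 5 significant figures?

51.789

G is at the origin; GH is horizontal with |GH| = 66.0 and H in +x, so H = (66.0, 0). GF runs at 142.9° with |GF| = 16.9, so F = (-13.479, 10.194). D is determined by |FD| = 58.5 and |DH| = 40.5 together: it lies at the intersection of circle(F, 58.5) and circle(H, 40.5). With |FH| = 80.130, the foot of the radical line on FH is 51.185 from F and the perpendicular offset is √(58.5² − 51.185²) = 28.327. Taking the left-of-FH solution: D = (40.893, 31.779).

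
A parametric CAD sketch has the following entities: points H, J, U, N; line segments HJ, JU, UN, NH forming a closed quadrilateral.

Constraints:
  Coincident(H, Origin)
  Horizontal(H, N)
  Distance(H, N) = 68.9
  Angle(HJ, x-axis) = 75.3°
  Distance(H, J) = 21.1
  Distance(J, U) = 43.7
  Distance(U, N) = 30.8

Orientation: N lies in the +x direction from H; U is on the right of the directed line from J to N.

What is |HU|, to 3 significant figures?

39.7

H is at the origin; HN is horizontal with |HN| = 68.9 and N in +x, so N = (68.9, 0). HJ runs at 75.3° with |HJ| = 21.1, so J = (5.35, 20.4). U is determined by |JU| = 43.7 and |UN| = 30.8 together: it lies at the intersection of circle(J, 43.7) and circle(N, 30.8). With |JN| = 66.7, the foot of the radical line on JN is 40.6 from J and the perpendicular offset is √(43.7² − 40.6²) = 16.2. Taking the right-of-JN solution: U = (39.0, -7.46).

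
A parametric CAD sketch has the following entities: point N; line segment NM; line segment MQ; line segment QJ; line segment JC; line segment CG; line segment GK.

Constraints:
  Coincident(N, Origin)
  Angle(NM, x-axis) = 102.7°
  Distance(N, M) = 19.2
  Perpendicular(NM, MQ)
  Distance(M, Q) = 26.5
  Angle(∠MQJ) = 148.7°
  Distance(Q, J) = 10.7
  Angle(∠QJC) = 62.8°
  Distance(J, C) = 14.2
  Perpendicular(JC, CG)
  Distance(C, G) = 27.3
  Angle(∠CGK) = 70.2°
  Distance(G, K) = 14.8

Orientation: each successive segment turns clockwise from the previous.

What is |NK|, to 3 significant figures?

40.3

JC is perpendicular to CG, so CG runs at 134°; with |CG| = 27.3, G = (2.56, 30.8). ∠CGK = 70.2° gives GK at 24.4° from the x-axis; with |GK| = 14.8, K = (16.0, 36.9). Then |NK| = |K − N| = 40.3.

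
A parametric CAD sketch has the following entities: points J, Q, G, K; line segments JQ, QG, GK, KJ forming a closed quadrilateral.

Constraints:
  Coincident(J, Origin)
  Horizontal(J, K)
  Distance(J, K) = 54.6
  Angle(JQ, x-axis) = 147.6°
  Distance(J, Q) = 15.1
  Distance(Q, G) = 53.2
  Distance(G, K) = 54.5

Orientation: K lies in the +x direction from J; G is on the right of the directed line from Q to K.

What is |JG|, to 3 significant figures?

40.2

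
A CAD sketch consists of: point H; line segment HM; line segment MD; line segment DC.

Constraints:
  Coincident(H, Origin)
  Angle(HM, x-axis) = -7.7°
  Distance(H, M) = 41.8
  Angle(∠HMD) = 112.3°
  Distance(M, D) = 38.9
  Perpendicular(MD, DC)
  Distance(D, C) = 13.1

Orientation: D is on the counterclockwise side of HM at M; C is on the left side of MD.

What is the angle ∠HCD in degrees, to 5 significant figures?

115.03°

∠HMD = 112.3°, so MD runs at -7.7° + (180° − 112.3°) = 60.000° from the x-axis; with |MD| = 38.9, D = M + 38.9·(cos 60.000°, sin 60.000°) = (60.873, 28.088). MD is perpendicular to DC; with |DC| = 13.1 on the left of MD, C = D + 13.1·(-0.86603, 0.50000) = (49.528, 34.638). Then cos ∠HCD = CH·CD / (|CH||CD|), giving 115.03°.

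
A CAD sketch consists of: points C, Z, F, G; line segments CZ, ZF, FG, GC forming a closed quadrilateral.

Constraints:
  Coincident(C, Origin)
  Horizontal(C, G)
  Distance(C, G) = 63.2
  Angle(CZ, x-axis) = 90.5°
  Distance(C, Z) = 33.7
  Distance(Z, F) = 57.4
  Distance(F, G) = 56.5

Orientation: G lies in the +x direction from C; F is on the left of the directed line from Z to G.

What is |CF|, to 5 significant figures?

76.621

Checks: |ZF| = 57.40 ✓; |FG| = 56.50 ✓.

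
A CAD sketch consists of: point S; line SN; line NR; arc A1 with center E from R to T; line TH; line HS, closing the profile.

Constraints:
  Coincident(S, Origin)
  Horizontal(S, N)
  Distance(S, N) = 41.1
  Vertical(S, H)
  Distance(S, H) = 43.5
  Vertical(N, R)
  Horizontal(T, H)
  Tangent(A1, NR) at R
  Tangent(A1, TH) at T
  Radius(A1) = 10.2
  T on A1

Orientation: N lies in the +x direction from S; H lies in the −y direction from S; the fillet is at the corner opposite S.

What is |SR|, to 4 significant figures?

52.90

S is at the origin; S and N share the same y with |SN| = 41.1 and N on the +x side, so N = (41.10, 0.000). SH is vertical with |SH| = 43.5 and H on the −y side, so H = (0.000, -43.50). The virtual corner opposite S is at (41.10, -43.50). The tangent condition forces ER to be normal to NR and tangency of A1 to TH means the radius ET is perpendicular to TH, with radius 10.2, so the center E sits 10.2 in from both sides at E = (30.90, -33.30). That places the tangent points at R = (41.10, -33.30) on NR and T = (30.90, -43.50) on TH. Then |SR| = |R − S| = 52.90.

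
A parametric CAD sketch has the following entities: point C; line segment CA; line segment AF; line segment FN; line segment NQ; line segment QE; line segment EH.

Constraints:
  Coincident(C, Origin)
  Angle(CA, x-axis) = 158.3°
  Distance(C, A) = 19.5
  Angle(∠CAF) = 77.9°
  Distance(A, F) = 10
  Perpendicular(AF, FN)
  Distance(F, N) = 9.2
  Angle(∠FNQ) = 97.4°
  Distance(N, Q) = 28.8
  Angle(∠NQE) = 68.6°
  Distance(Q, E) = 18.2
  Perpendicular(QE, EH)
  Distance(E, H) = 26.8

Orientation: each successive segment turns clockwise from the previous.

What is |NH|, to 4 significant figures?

7.692

C is at the origin; CA runs at 158.3° with length 19.5, so A = (-18.12, 7.210). ∠CAF = 77.9° gives AF at 56.20° from the x-axis; with |AF| = 10.0, F = (-12.56, 15.52). AF is perpendicular to FN, so FN runs at -33.80°; with |FN| = 9.2, N = (-4.910, 10.40). ∠FNQ = 97.4° gives NQ at -116.4° from the x-axis; with |NQ| = 28.8, Q = (-17.72, -15.39). ∠NQE = 68.6° gives QE at 132.2° from the x-axis; with |QE| = 18.2, E = (-29.94, -1.912). QE ⟂ EH, so EH runs at 42.20°; with |EH| = 26.8, H = (-10.09, 16.09). Then |NH| = |H − N| = 7.692.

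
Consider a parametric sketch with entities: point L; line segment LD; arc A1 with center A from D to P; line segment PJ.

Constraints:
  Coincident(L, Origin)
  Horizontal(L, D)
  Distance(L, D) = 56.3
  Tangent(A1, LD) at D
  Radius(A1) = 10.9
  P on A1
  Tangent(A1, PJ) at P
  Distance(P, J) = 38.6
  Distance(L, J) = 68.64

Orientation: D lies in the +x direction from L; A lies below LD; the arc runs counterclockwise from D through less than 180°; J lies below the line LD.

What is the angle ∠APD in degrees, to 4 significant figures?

43.75°

Checks: |AP| = 10.90 ✓; ∠(AP, PJ) = 90.00° ✓; |PJ| = 38.60 ✓; |LJ| = 68.64 ✓.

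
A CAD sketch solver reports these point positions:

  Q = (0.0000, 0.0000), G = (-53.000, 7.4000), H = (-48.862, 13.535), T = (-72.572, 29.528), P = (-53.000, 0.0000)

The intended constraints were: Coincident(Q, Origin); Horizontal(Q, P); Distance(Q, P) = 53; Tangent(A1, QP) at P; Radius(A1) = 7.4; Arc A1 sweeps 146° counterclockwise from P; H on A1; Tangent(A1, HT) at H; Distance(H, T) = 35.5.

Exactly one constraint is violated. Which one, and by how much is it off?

Distance(H, T) = 35.5 — off by 6.90.

Q = (0.00, 0.00) ✓; Q.y = 0.00, P.y = 0.00 ✓; |QP| = 53.00 ✓; ∠(GP, PQ) = 90.00° ✓; |GP| = 7.400 ✓; bearing(G→H) − bearing(G→P) = 146.0° ✓; |GH| = 7.400 ✓; ∠(GH, HT) = 90.00° ✓; |HT| = 28.60 ✗.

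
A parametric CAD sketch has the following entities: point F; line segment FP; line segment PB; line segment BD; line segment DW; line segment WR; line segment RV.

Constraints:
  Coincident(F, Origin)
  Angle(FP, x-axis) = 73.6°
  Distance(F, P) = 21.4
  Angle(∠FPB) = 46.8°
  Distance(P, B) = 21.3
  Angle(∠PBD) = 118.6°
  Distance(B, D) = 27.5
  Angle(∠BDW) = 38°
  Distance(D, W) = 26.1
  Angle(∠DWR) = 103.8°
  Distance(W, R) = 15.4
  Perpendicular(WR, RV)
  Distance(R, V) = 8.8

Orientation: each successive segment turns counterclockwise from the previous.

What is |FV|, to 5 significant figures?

17.086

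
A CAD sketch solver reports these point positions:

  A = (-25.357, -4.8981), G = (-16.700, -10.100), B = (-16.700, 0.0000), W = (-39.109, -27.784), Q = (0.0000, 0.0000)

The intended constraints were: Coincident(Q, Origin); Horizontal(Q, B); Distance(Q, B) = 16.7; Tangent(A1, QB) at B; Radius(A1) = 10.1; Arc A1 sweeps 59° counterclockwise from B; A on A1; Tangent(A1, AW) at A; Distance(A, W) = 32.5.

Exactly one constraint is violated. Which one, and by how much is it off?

Distance(A, W) = 32.5 — off by 5.80.

Q = (0.00, 0.00) ✓; Q.y = 0.00, B.y = 0.00 ✓; |QB| = 16.70 ✓; ∠(GB, BQ) = 90.00° ✓; |GB| = 10.10 ✓; bearing(G→A) − bearing(G→B) = 59.00° ✓; |GA| = 10.10 ✓; ∠(GA, AW) = 90.00° ✓; |AW| = 26.70 ✗.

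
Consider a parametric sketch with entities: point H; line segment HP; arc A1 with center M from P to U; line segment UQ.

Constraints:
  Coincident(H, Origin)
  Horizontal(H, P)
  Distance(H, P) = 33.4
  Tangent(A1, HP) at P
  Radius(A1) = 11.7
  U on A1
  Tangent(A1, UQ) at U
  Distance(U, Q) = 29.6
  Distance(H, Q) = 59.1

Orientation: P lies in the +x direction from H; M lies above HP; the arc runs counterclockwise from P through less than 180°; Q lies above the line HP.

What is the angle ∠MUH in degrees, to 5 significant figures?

8.6069°

Checks: |MU| = 11.70 ✓; ∠(MU, UQ) = 90.00° ✓; |UQ| = 29.60 ✓; |HQ| = 59.10 ✓.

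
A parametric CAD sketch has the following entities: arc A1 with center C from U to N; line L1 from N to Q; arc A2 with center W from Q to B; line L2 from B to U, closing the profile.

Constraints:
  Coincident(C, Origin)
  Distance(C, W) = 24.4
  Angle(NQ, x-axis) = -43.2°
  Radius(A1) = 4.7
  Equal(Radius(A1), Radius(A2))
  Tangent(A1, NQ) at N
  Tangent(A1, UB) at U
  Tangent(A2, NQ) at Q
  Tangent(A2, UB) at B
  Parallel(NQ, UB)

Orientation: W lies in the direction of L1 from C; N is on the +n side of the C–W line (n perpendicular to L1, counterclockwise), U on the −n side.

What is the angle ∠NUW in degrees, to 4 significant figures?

79.10°

C is at the origin and W lies 24.4 along u from C, so W = 24.4·u = (17.79, -16.70). Tangency of A1 to both parallel lines with radius 4.7 puts N and U at C ± 4.7·n: N = (3.217, 3.426), U = (-3.217, -3.426). Then cos ∠NUW = UN·UW / (|UN||UW|), giving 79.10°.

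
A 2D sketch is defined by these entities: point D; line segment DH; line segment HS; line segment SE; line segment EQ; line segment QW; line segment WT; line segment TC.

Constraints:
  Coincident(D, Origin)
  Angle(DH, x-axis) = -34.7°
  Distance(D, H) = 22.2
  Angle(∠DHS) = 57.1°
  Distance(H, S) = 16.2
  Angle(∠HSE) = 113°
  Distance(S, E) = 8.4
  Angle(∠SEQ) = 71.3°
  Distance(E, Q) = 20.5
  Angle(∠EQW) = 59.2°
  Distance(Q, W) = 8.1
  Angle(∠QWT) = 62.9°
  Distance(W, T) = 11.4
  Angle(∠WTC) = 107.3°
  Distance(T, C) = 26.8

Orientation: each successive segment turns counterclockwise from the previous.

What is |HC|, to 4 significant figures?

33.42

D is at the origin; DH runs at -34.7° with length 22.2, so H = (18.25, -12.64). ∠DHS = 57.1° gives HS at 88.20° from the x-axis; with |HS| = 16.2, S = (18.76, 3.554). ∠HSE = 113.0° gives SE at 155.2° from the x-axis; with |SE| = 8.4, E = (11.14, 7.077). ∠SEQ = 71.3° gives EQ at -96.10° from the x-axis; with |EQ| = 20.5, Q = (8.957, -13.31). ∠EQW = 59.2° gives QW at 24.70° from the x-axis; with |QW| = 8.1, W = (16.32, -9.922). ∠QWT = 62.9° gives WT at 141.8° from the x-axis; with |WT| = 11.4, T = (7.357, -2.872). ∠WTC = 107.3° gives TC at -145.5° from the x-axis; with |TC| = 26.8, C = (-14.73, -18.05). Then |HC| = |C − H| = 33.42.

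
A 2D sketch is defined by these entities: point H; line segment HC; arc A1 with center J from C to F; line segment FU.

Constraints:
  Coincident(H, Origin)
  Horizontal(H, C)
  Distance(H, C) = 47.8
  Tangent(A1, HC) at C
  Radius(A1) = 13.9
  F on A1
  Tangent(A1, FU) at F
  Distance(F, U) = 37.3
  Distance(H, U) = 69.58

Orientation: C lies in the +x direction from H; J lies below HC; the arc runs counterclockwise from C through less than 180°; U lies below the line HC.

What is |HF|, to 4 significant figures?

38.66

Checks: |JF| = 13.90 ✓; ∠(JF, FU) = 90.00° ✓; |FU| = 37.30 ✓; |HU| = 69.58 ✓.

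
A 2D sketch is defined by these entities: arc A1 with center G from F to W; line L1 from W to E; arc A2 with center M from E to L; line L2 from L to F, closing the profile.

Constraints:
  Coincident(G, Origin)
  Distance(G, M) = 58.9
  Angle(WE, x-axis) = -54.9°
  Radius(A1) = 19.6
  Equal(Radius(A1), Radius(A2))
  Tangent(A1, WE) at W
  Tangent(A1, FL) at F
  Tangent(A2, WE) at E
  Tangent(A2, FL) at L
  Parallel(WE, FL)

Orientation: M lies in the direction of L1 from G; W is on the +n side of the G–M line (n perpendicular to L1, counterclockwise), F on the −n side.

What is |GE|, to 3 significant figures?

62.1

The slot axis is L1's direction at -54.9°, so u = (cos -54.9°, sin -54.9°) = (0.575, -0.818) and n = (−sin -54.9°, cos -54.9°) = (0.818, 0.575). G is at the origin and M lies 58.9 along u from G, so M = 58.9·u = (33.9, -48.2). Tangency of A1 to both parallel lines with radius 19.6 puts W and F at G ± 19.6·n: W = (16.0, 11.3), F = (-16.0, -11.3). Equal radii place E and L the same way about M: E = M + 19.6·n = (49.9, -36.9), L = M − 19.6·n = (17.8, -59.5). Then |GE| = |E − G| = 62.1.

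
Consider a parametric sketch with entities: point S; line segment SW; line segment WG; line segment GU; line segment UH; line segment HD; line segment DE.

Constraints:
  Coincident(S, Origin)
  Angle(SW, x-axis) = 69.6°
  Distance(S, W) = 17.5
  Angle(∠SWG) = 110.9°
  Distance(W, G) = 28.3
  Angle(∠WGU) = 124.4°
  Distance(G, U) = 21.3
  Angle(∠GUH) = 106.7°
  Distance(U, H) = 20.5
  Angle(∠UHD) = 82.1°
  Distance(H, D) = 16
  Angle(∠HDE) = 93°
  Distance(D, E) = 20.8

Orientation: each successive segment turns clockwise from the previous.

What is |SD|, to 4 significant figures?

23.41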